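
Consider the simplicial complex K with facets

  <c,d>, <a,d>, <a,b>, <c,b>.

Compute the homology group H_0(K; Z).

Order the vertices as a < b < c < d. Listing each simplex with vertices in this order, K has dimension 1 with simplices:

  0-simplices (4): a, b, c, d
  1-simplices (4): ab, ad, bc, cd

Hence C_0 ≅ Z^4, C_1 ≅ Z^4.

Boundary ∂_1: C_1 → C_0 sends each edge [p,q] (with p < q) to q − p. For instance
  ∂cd = d − c.
This gives a 4×4 integer matrix of rank 3; reducing to Smith normal form yields diagonal entries (1,1,1).

Reading off H_k = ker ∂_k / im ∂_{k+1}:

  H_0: rank C_0 − rank ∂_1 = 4 − 3 = 1, and the invariant factors of ∂_1 are all 1, so H_0 ≅ Z.

(K is a triangulation of the circle S^1.)

H_0 = Z.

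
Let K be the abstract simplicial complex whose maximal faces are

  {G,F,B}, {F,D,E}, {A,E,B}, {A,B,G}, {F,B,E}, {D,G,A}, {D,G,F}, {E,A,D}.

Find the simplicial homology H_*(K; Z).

Take the total order A < B < D < E < F < G on the vertex set. Then K (dimension 2) consists of the simplices:

  0-simplices (6): A, B, D, E, F, G
  1-simplices (12): AB, AD, AE, AG, BE, BF, BG, DE, DF, DG, EF, FG
  2-simplices (8): ABE, ABG, ADE, ADG, BEF, BFG, DEF, DFG

giving chain groups C_0 ≅ Z^6, C_1 ≅ Z^12, C_2 ≅ Z^8.

Boundary ∂_1: C_1 → C_0 sends each edge [p,q] (with p < q) to q − p.
This gives a 6×12 integer matrix of rank 5; reducing to Smith normal form yields diagonal entries (1,1,1,1,1).

Boundary ∂_2: C_2 → C_1 sends each 2-simplex [p,q,r] to [q,r] − [p,r] + [p,q]. For instance
  ∂BEF = EF − BF + BE,
  ∂ADE = DE − AE + AD.
The resulting 12×8 matrix has rank 7, and its Smith normal form has invariant factors (1,1,1,1,1,1,1).

From H_k ≅ ker(∂_k) / im(∂_{k+1}) we obtain:

  H_0: rank C_0 − rank ∂_1 = 6 − 5 = 1, and the invariant factors of ∂_1 are all 1, so H_0 = Z.
  H_1: rank ker ∂_1 − rank ∂_2 = (12 − 5) − 7 = 0, and the invariant factors of ∂_2 are all 1, so H_1 = 0.
  H_2: rank ker ∂_2 − rank ∂_3 = (8 − 7) − 0 = 1, and there is no ∂_3, so H_2 = Z.

H_0 = Z,  H_1 = 0,  H_2 = Z.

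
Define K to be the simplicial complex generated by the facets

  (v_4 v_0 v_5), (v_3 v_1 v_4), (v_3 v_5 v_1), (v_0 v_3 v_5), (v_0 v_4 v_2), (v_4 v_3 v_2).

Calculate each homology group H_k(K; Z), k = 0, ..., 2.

Order the vertices as v_0 < v_1 < v_2 < v_3 < v_4 < v_5. Listing each simplex with vertices in this order, K has dimension 2 with simplices:

  0-simplices (6): [v_0], [v_1], [v_2], [v_3], [v_4], [v_5]
  1-simplices (12): [v_0,v_2], [v_0,v_3], [v_0,v_4], [v_0,v_5], [v_1,v_3], [v_1,v_4], [v_1,v_5], [v_2,v_3], [v_2,v_4], [v_3,v_4], [v_3,v_5], [v_4,v_5]
  2-simplices (6): [v_0,v_2,v_4], [v_0,v_3,v_5], [v_0,v_4,v_5], [v_1,v_3,v_4], [v_1,v_3,v_5], [v_2,v_3,v_4]

Hence C_0 ≅ Z^6, C_1 ≅ Z^12, C_2 ≅ Z^6.

Boundary ∂_1: C_1 → C_0 sends each edge [p,q] (with p < q) to q − p. For instance
  ∂[v_2,v_4] = [v_4] − [v_2].
This gives a 6×12 integer matrix of rank 5; reducing to Smith normal form yields diagonal entries (1,1,1,1,1).

Boundary ∂_2: C_2 → C_1 maps a triangle to the signed sum of its edges. For instance
  ∂[v_0,v_4,v_5] = [v_4,v_5] − [v_0,v_5] + [v_0,v_4],
  ∂[v_0,v_3,v_5] = [v_3,v_5] − [v_0,v_5] + [v_0,v_3].
As a 12×6 matrix over Z this has rank 6, with invariant factors (1,1,1,1,1,1).

Reading off H_k = ker ∂_k / im ∂_{k+1}:

  H_0: rank C_0 − rank ∂_1 = 6 − 5 = 1, and the invariant factors of ∂_1 are all 1, so H_0 = Z.
  H_1: rank ker ∂_1 − rank ∂_2 = (12 − 5) − 6 = 1, and the invariant factors of ∂_2 are all 1, so H_1 = Z.
  H_2: rank ker ∂_2 − rank ∂_3 = (6 − 6) − 0 = 0, and there is no ∂_3, so H_2 = 0.

(K is a triangulation of the cylinder S^1 x I.)

H_0 ≅ Z,  H_1 ≅ Z,  H_2 = 0.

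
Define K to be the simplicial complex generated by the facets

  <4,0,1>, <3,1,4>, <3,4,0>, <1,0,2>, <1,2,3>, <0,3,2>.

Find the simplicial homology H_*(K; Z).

H_0 = Z,  H_1 = 0,  H_2 = Z.

Fix the vertex order 0 < 1 < 2 < 3 < 4 and write every simplex with vertices in increasing order. Then dim K = 2 and the simplices of K are:

  0-simplices (5): [0], [1], [2], [3], [4]
  1-simplices (9): [0,1], [0,2], [0,3], [0,4], [1,2], [1,3], [1,4], [2,3], [3,4]
  2-simplices (6): [0,1,2], [0,1,4], [0,2,3], [0,3,4], [1,2,3], [1,3,4]

Hence C_0 ≅ Z^5, C_1 ≅ Z^9, C_2 ≅ Z^6.

The boundary map ∂_1: C_1 → C_0 sends each edge [p,q] (with p < q) to q − p.
The 5×9 boundary matrix has rank 4 and Smith normal form diag(1,1,1,1).

Boundary ∂_2: C_2 → C_1 sends each 2-simplex [p,q,r] to [q,r] − [p,r] + [p,q]. For instance
  ∂[0,1,2] = [1,2] − [0,2] + [0,1],
  ∂[0,3,4] = [3,4] − [0,4] + [0,3].
The 9×6 boundary matrix has rank 5 and Smith normal form diag(1,1,1,1,1).

Reading off H_k = ker ∂_k / im ∂_{k+1}:

  H_0: rank C_0 − rank ∂_1 = 5 − 4 = 1, and the invariant factors of ∂_1 are all 1, so H_0 ≅ Z.
  H_1: rank ker ∂_1 − rank ∂_2 = (9 − 4) − 5 = 0, and the invariant factors of ∂_2 are all 1, so H_1 ≅ 0.
  H_2: rank ker ∂_2 − rank ∂_3 = (6 − 5) − 0 = 1, and there is no ∂_3, so H_2 ≅ Z.

(K is a triangulation of the 2-sphere S^2.)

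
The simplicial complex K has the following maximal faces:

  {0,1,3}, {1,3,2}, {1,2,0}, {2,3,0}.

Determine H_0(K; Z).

H_0 ≅ Z.

K has 4 vertices, 6 edges, 4 triangles.
rank ∂_0 = 0, rank ∂_1 = 3 ⇒ b_0 = 4 − 0 − 3 = 1; all invariant factors of ∂_1 are 1 so no torsion. So H_0 ≅ Z.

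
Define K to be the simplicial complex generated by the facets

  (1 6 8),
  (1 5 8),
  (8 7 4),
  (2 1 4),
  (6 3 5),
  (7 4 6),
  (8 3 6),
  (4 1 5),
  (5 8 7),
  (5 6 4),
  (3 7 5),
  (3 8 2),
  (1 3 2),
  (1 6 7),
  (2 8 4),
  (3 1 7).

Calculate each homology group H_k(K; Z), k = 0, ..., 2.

H_0 = Z,  H_1 = Z^2,  H_2 = Z.

We work with the vertex ordering 1 < 2 < 3 < 4 < 5 < 6 < 7 < 8. The simplices of K, each written with vertices in increasing order, are:

  0-simplices (8): [1], [2], [3], [4], [5], [6], [7], [8]
  1-simplices (24): (24 of them)
  2-simplices (16): [1,2,3], [1,2,4], [1,3,7], [1,4,5], [1,5,8], [1,6,7], [1,6,8], [2,3,8], [2,4,8], [3,5,6], [3,5,7], [3,6,8], [4,5,6], [4,6,7], [4,7,8], [5,7,8]

Hence C_0 ≅ Z^8, C_1 ≅ Z^24, C_2 ≅ Z^16.

The boundary map ∂_1: C_1 → C_0 maps an edge to its endpoints' difference, ∂[p,q] = q − p. For instance
  ∂[2,3] = [3] − [2].
The 8×24 boundary matrix has rank 7 and Smith normal form diag(1,1,1,1,1,1,1).

∂_2: C_2 → C_1 maps a triangle to the signed sum of its edges. For instance
  ∂[1,5,8] = [5,8] − [1,8] + [1,5],
  ∂[2,3,8] = [3,8] − [2,8] + [2,3].
The 24×16 boundary matrix has rank 15 and Smith normal form diag(1,1,1,1,1,1,1,1,1,1,1,1,1,1,1).

Reading off H_k = ker ∂_k / im ∂_{k+1}:

  H_0: rank C_0 − rank ∂_1 = 8 − 7 = 1, and the invariant factors of ∂_1 are all 1, so H_0 = Z.
  H_1: rank ker ∂_1 − rank ∂_2 = (24 − 7) − 15 = 2, and the invariant factors of ∂_2 are all 1, so H_1 = Z^2.
  H_2: rank ker ∂_2 − rank ∂_3 = (16 − 15) − 0 = 1, and there is no ∂_3, so H_2 = Z.

As a check, the Euler characteristic is 8 − 24 + 16 = 0, which agrees with 1 − 2 + 1 = 0.
(K is a triangulation of the torus T^2.)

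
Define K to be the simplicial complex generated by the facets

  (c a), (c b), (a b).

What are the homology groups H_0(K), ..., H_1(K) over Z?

Take the total order a < b < c on the vertex set. Then K (dimension 1) consists of the simplices:

  0-simplices (3): a, b, c
  1-simplices (3): ab, ac, bc

Hence C_0 ≅ Z^3, C_1 ≅ Z^3.

∂_1: C_1 → C_0 maps an edge to its endpoints' difference, ∂[p,q] = q − p.
The 3×3 boundary matrix has rank 2 and Smith normal form diag(1,1).

From H_k ≅ ker(∂_k) / im(∂_{k+1}) we obtain:

  H_0: rank C_0 − rank ∂_1 = 3 − 2 = 1, and the invariant factors of ∂_1 are all 1, so H_0 ≅ Z.
  H_1: rank ker ∂_1 − rank ∂_2 = (3 − 2) − 0 = 1, and there is no ∂_2, so H_1 ≅ Z.

As a check, the Euler characteristic is 3 − 3 = 0, which agrees with 1 − 1 = 0.
(K is a triangulation of the circle S^1.)

H_0 ≅ Z,  H_1 ≅ Z.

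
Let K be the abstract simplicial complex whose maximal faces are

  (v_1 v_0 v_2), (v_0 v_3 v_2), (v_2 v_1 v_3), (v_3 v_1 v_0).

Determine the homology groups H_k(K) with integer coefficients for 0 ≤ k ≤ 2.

Order the vertices as v_0 < v_1 < v_2 < v_3. Listing each simplex with vertices in this order, K has dimension 2 with simplices:

  0-simplices (4): [v_0], [v_1], [v_2], [v_3]
  1-simplices (6): [v_0,v_1], [v_0,v_2], [v_0,v_3], [v_1,v_2], [v_1,v_3], [v_2,v_3]
  2-simplices (4): [v_0,v_1,v_2], [v_0,v_1,v_3], [v_0,v_2,v_3], [v_1,v_2,v_3]

giving chain groups C_0 ≅ Z^4, C_1 ≅ Z^6, C_2 ≅ Z^4.

∂_1: C_1 → C_0 maps an edge to its endpoints' difference, ∂[p,q] = q − p. For instance
  ∂[v_1,v_3] = [v_3] − [v_1].
The 4×6 boundary matrix has rank 3 and Smith normal form diag(1,1,1).

∂_2: C_2 → C_1 sends each 2-simplex [p,q,r] to [q,r] − [p,r] + [p,q]. For instance
  ∂[v_0,v_1,v_2] = [v_1,v_2] − [v_0,v_2] + [v_0,v_1],
  ∂[v_0,v_1,v_3] = [v_1,v_3] − [v_0,v_3] + [v_0,v_1].
As a 6×4 matrix over Z this has rank 3, with invariant factors (1,1,1).

Now H_k = ker ∂_k / im ∂_{k+1}, so:

  H_0: rank C_0 − rank ∂_1 = 4 − 3 = 1, and the invariant factors of ∂_1 are all 1, so H_0 ≅ Z.
  H_1: rank ker ∂_1 − rank ∂_2 = (6 − 3) − 3 = 0, and the invariant factors of ∂_2 are all 1, so H_1 ≅ 0.
  H_2: rank ker ∂_2 − rank ∂_3 = (4 − 3) − 0 = 1, and there is no ∂_3, so H_2 ≅ Z.

H_0 ≅ Z,  H_1 = 0,  H_2 ≅ Z.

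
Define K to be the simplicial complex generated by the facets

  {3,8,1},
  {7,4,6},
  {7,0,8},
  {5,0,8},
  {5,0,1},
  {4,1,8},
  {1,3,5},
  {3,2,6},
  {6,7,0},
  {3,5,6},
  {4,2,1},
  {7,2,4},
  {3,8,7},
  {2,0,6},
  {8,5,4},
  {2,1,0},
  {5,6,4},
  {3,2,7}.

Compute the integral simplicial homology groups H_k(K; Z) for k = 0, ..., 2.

Take the total order 0 < 1 < 2 < 3 < 4 < 5 < 6 < 7 < 8 on the vertex set. Then K (dimension 2) consists of the simplices:

  0-simplices (9): [0], [1], [2], [3], [4], [5], [6], [7], [8]
  1-simplices (27): (27 of them)
  2-simplices (18): [0,1,2], [0,1,5], [0,2,6], [0,5,8], [0,6,7], [0,7,8], [1,2,4], [1,3,5], [1,3,8], [1,4,8], [2,3,6], [2,3,7], [2,4,7], [3,5,6], [3,7,8], [4,5,6], [4,5,8], [4,6,7]

Hence C_0 ≅ Z^9, C_1 ≅ Z^27, C_2 ≅ Z^18.

The boundary map ∂_1: C_1 → C_0 maps an edge to its endpoints' difference, ∂[p,q] = q − p.
As a 9×27 matrix over Z this has rank 8, with invariant factors (1,1,1,1,1,1,1,1).

∂_2: C_2 → C_1 acts by ∂[p,q,r] = [q,r] − [p,r] + [p,q]. For instance
  ∂[1,4,8] = [4,8] − [1,8] + [1,4],
  ∂[2,4,7] = [4,7] − [2,7] + [2,4].
This gives a 27×18 integer matrix of rank 18; reducing to Smith normal form yields diagonal entries (1,1,1,1,1,1,1,1,1,1,1,1,1,1,1,1,1,2).

Now H_k = ker ∂_k / im ∂_{k+1}, so:

  H_0: rank C_0 − rank ∂_1 = 9 − 8 = 1, and the invariant factors of ∂_1 are all 1, so H_0 ≅ Z.
  H_1: rank ker ∂_1 − rank ∂_2 = (27 − 8) − 18 = 1, and ∂_2 has invariant factor 2 > 1, so H_1 ≅ Z × Z/2.
  H_2: rank ker ∂_2 − rank ∂_3 = (18 − 18) − 0 = 0, and there is no ∂_3, so H_2 ≅ 0.

H_0 ≅ Z,  H_1 ≅ Z × Z/2,  H_2 = 0.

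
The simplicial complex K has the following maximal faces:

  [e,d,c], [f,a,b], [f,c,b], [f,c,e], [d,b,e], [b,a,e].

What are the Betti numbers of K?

b_0 = 1, b_1 = 1, b_2 = 0.

We work with the vertex ordering a < b < c < d < e < f. The simplices of K, each written with vertices in increasing order, are:

  0-simplices (6): a, b, c, d, e, f
  1-simplices (12): ab, ae, af, bc, bd, be, bf, cd, ce, cf, de, ef
  2-simplices (6): abe, abf, bcf, bde, cde, cef

giving chain groups C_0 ≅ Z^6, C_1 ≅ Z^12, C_2 ≅ Z^6.

∂_1: C_1 → C_0 is given by ∂[p,q] = [q] − [p]. For instance
  ∂cf = f − c.
As a 6×12 matrix over Z this has rank 5, with invariant factors (1,1,1,1,1).

The boundary map ∂_2: C_2 → C_1 maps a triangle to the signed sum of its edges. For instance
  ∂cef = ef − cf + ce,
  ∂abf = bf − af + ab.
This gives a 12×6 integer matrix of rank 6; reducing to Smith normal form yields diagonal entries (1,1,1,1,1,1).

Computing H_k = (kernel of ∂_k) / (image of ∂_{k+1}):

  H_0: rank C_0 − rank ∂_1 = 6 − 5 = 1, and the invariant factors of ∂_1 are all 1, so H_0 ≅ Z.
  H_1: rank ker ∂_1 − rank ∂_2 = (12 − 5) − 6 = 1, and the invariant factors of ∂_2 are all 1, so H_1 ≅ Z.
  H_2: rank ker ∂_2 − rank ∂_3 = (6 − 6) − 0 = 0, and there is no ∂_3, so H_2 ≅ 0.

As a check, the Euler characteristic is 6 − 12 + 6 = 0, which agrees with 1 − 1 + 0 = 0.

Hence the Betti numbers are b_0 = 1, b_1 = 1, b_2 = 0.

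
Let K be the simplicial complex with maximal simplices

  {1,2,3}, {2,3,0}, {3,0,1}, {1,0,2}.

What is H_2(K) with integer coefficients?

H_2 ≅ Z.

Take the total order 0 < 1 < 2 < 3 on the vertex set. Then K (dimension 2) consists of the simplices:

  0-simplices (4): [0], [1], [2], [3]
  1-simplices (6): [0,1], [0,2], [0,3], [1,2], [1,3], [2,3]
  2-simplices (4): [0,1,2], [0,1,3], [0,2,3], [1,2,3]

Hence C_0 ≅ Z^4, C_1 ≅ Z^6, C_2 ≅ Z^4.

Boundary ∂_1: C_1 → C_0 is given by ∂[p,q] = [q] − [p]. For instance
  ∂[0,1] = [1] − [0].
As a 4×6 matrix over Z this has rank 3, with invariant factors (1,1,1).

∂_2: C_2 → C_1 acts by ∂[p,q,r] = [q,r] − [p,r] + [p,q]. For instance
  ∂[0,1,2] = [1,2] − [0,2] + [0,1],
  ∂[0,2,3] = [2,3] − [0,3] + [0,2].
The 6×4 boundary matrix has rank 3 and Smith normal form diag(1,1,1).

Reading off H_k = ker ∂_k / im ∂_{k+1}:

  H_2: rank ker ∂_2 − rank ∂_3 = (4 − 3) − 0 = 1, and there is no ∂_3, so H_2 = Z.

(K is a triangulation of the 2-sphere S^2.)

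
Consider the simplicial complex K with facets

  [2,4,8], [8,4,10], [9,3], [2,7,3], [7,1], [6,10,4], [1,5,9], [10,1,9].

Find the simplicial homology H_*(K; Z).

We work with the vertex ordering 1 < 2 < 3 < 4 < 5 < 6 < 7 < 8 < 9 < 10. The simplices of K, each written with vertices in increasing order, are:

  0-simplices (10): [1], [2], [3], [4], [5], [6], [7], [8], [9], [10]
  1-simplices (17): [1,5], [1,7], [1,9], [1,10], [2,3], [2,4], [2,7], [2,8], [3,7], [3,9], [4,6], [4,8], [4,10], [5,9], [6,10], [8,10], [9,10]
  2-simplices (6): [1,5,9], [1,9,10], [2,3,7], [2,4,8], [4,6,10], [4,8,10]

Hence C_0 ≅ Z^10, C_1 ≅ Z^17, C_2 ≅ Z^6.

The boundary map ∂_1: C_1 → C_0 is given by ∂[p,q] = [q] − [p]. For instance
  ∂[1,9] = [9] − [1].
This gives a 10×17 integer matrix of rank 9; reducing to Smith normal form yields diagonal entries (1,1,1,1,1,1,1,1,1).

Boundary ∂_2: C_2 → C_1 sends each 2-simplex [p,q,r] to [q,r] − [p,r] + [p,q]. For instance
  ∂[4,8,10] = [8,10] − [4,10] + [4,8],
  ∂[2,3,7] = [3,7] − [2,7] + [2,3].
The 17×6 boundary matrix has rank 6 and Smith normal form diag(1,1,1,1,1,1).

Reading off H_k = ker ∂_k / im ∂_{k+1}:

  H_0: rank C_0 − rank ∂_1 = 10 − 9 = 1, and the invariant factors of ∂_1 are all 1, so H_0 ≅ Z.
  H_1: rank ker ∂_1 − rank ∂_2 = (17 − 9) − 6 = 2, and the invariant factors of ∂_2 are all 1, so H_1 ≅ Z^2.
  H_2: rank ker ∂_2 − rank ∂_3 = (6 − 6) − 0 = 0, and there is no ∂_3, so H_2 ≅ 0.

As a check, the Euler characteristic is 10 − 17 + 6 = -1, which agrees with 1 − 2 + 0 = -1.

H_0 = Z,  H_1 = Z^2,  H_2 = 0.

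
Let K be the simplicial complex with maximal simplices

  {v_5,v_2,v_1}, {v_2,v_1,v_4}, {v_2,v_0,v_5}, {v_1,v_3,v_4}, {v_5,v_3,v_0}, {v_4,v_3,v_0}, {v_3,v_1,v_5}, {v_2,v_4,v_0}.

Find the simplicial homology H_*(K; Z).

H_0 ≅ Z,  H_1 = 0,  H_2 ≅ Z.

We work with the vertex ordering v_0 < v_1 < v_2 < v_3 < v_4 < v_5. The simplices of K, each written with vertices in increasing order, are:

  0-simplices (6): [v_0], [v_1], [v_2], [v_3], [v_4], [v_5]
  1-simplices (12): [v_0,v_2], [v_0,v_3], [v_0,v_4], [v_0,v_5], [v_1,v_2], [v_1,v_3], [v_1,v_4], [v_1,v_5], [v_2,v_4], [v_2,v_5], [v_3,v_4], [v_3,v_5]
  2-simplices (8): [v_0,v_2,v_4], [v_0,v_2,v_5], [v_0,v_3,v_4], [v_0,v_3,v_5], [v_1,v_2,v_4], [v_1,v_2,v_5], [v_1,v_3,v_4], [v_1,v_3,v_5]

Hence C_0 ≅ Z^6, C_1 ≅ Z^12, C_2 ≅ Z^8.

∂_1: C_1 → C_0 is given by ∂[p,q] = [q] − [p]. For instance
  ∂[v_2,v_5] = [v_5] − [v_2].
The 6×12 boundary matrix has rank 5 and Smith normal form diag(1,1,1,1,1).

∂_2: C_2 → C_1 acts by ∂[p,q,r] = [q,r] − [p,r] + [p,q]. For instance
  ∂[v_1,v_3,v_5] = [v_3,v_5] − [v_1,v_5] + [v_1,v_3],
  ∂[v_1,v_2,v_5] = [v_2,v_5] − [v_1,v_5] + [v_1,v_2].
The resulting 12×8 matrix has rank 7, and its Smith normal form has invariant factors (1,1,1,1,1,1,1).

Now H_k = ker ∂_k / im ∂_{k+1}, so:

  H_0: rank C_0 − rank ∂_1 = 6 − 5 = 1, and the invariant factors of ∂_1 are all 1, so H_0 ≅ Z.
  H_1: rank ker ∂_1 − rank ∂_2 = (12 − 5) − 7 = 0, and the invariant factors of ∂_2 are all 1, so H_1 ≅ 0.
  H_2: rank ker ∂_2 − rank ∂_3 = (8 − 7) − 0 = 1, and there is no ∂_3, so H_2 ≅ Z.

(K is a triangulation of the 2-sphere S^2.)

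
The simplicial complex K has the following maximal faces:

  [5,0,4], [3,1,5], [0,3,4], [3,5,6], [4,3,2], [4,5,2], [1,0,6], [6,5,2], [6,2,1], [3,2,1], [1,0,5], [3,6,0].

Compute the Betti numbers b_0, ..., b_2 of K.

Fix the vertex order 0 < 1 < 2 < 3 < 4 < 5 < 6 and write every simplex with vertices in increasing order. Then dim K = 2 and the simplices of K are:

  0-simplices (7): [0], [1], [2], [3], [4], [5], [6]
  1-simplices (18): [0,1], [0,3], [0,4], [0,5], [0,6], [1,2], [1,3], [1,5], [1,6], [2,3], [2,4], [2,5], [2,6], [3,4], [3,5], [3,6], [4,5], [5,6]
  2-simplices (12): [0,1,5], [0,1,6], [0,3,4], [0,3,6], [0,4,5], [1,2,3], [1,2,6], [1,3,5], [2,3,4], [2,4,5], [2,5,6], [3,5,6]

Hence C_0 ≅ Z^7, C_1 ≅ Z^18, C_2 ≅ Z^12.

The boundary map ∂_1: C_1 → C_0 sends each edge [p,q] (with p < q) to q − p.
The resulting 7×18 matrix has rank 6, and its Smith normal form has invariant factors (1,1,1,1,1,1).

∂_2: C_2 → C_1 sends each 2-simplex [p,q,r] to [q,r] − [p,r] + [p,q]. For instance
  ∂[3,5,6] = [5,6] − [3,6] + [3,5],
  ∂[2,3,4] = [3,4] − [2,4] + [2,3].
The resulting 18×12 matrix has rank 12, and its Smith normal form has invariant factors (1,1,1,1,1,1,1,1,1,1,1,2).

Computing H_k = (kernel of ∂_k) / (image of ∂_{k+1}):

  H_0: rank C_0 − rank ∂_1 = 7 − 6 = 1, and the invariant factors of ∂_1 are all 1, so H_0 ≅ Z.
  H_1: rank ker ∂_1 − rank ∂_2 = (18 − 6) − 12 = 0, and ∂_2 has invariant factor 2 > 1, so H_1 ≅ Z/2.
  H_2: rank ker ∂_2 − rank ∂_3 = (12 − 12) − 0 = 0, and there is no ∂_3, so H_2 ≅ 0.

Hence the Betti numbers are b_0 = 1, b_1 = 0, b_2 = 0.

b_0 = 1, b_1 = 0, b_2 = 0.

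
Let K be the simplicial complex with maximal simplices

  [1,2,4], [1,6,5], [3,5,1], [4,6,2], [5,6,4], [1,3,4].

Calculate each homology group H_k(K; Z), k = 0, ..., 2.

K has 6 vertices, 12 edges, 6 triangles.
rank ∂_0 = 0, rank ∂_1 = 5 ⇒ b_0 = 6 − 0 − 5 = 1; all invariant factors of ∂_1 are 1 so no torsion. So H_0 = Z.
rank ∂_1 = 5, rank ∂_2 = 6 ⇒ b_1 = 12 − 5 − 6 = 1; all invariant factors of ∂_2 are 1 so no torsion. So H_1 = Z.
rank ∂_2 = 6, rank ∂_3 = 0 ⇒ b_2 = 6 − 6 − 0 = 0. So H_2 = 0.

H_0 ≅ Z,  H_1 ≅ Z,  H_2 = 0.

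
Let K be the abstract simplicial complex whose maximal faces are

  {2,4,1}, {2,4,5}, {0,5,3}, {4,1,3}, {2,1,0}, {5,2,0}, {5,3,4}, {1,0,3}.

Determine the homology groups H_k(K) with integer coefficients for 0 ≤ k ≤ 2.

We work with the vertex ordering 0 < 1 < 2 < 3 < 4 < 5. The simplices of K, each written with vertices in increasing order, are:

  0-simplices (6): [0], [1], [2], [3], [4], [5]
  1-simplices (12): [0,1], [0,2], [0,3], [0,5], [1,2], [1,3], [1,4], [2,4], [2,5], [3,4], [3,5], [4,5]
  2-simplices (8): [0,1,2], [0,1,3], [0,2,5], [0,3,5], [1,2,4], [1,3,4], [2,4,5], [3,4,5]

so the chain groups are C_0 ≅ Z^6, C_1 ≅ Z^12, C_2 ≅ Z^8.

∂_1: C_1 → C_0 is given by ∂[p,q] = [q] − [p].
This gives a 6×12 integer matrix of rank 5; reducing to Smith normal form yields diagonal entries (1,1,1,1,1).

The boundary map ∂_2: C_2 → C_1 sends each 2-simplex [p,q,r] to [q,r] − [p,r] + [p,q]. For instance
  ∂[1,3,4] = [3,4] − [1,4] + [1,3],
  ∂[0,1,2] = [1,2] − [0,2] + [0,1].
The resulting 12×8 matrix has rank 7, and its Smith normal form has invariant factors (1,1,1,1,1,1,1).

Now H_k = ker ∂_k / im ∂_{k+1}, so:

  H_0: rank C_0 − rank ∂_1 = 6 − 5 = 1, and the invariant factors of ∂_1 are all 1, so H_0 ≅ Z.
  H_1: rank ker ∂_1 − rank ∂_2 = (12 − 5) − 7 = 0, and the invariant factors of ∂_2 are all 1, so H_1 ≅ 0.
  H_2: rank ker ∂_2 − rank ∂_3 = (8 − 7) − 0 = 1, and there is no ∂_3, so H_2 ≅ Z.

As a check, the Euler characteristic is 6 − 12 + 8 = 2, which agrees with 1 − 0 + 1 = 2.

H_0 ≅ Z,  H_1 = 0,  H_2 ≅ Z.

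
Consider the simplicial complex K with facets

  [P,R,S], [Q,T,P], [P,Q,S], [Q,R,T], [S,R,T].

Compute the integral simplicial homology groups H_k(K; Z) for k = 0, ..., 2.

H_0 = Z,  H_1 = Z,  H_2 = 0.

K has 5 vertices, 10 edges, 5 triangles.
rank ∂_0 = 0, rank ∂_1 = 4 ⇒ b_0 = 5 − 0 − 4 = 1; all invariant factors of ∂_1 are 1 so no torsion. So H_0 ≅ Z.
rank ∂_1 = 4, rank ∂_2 = 5 ⇒ b_1 = 10 − 4 − 5 = 1; all invariant factors of ∂_2 are 1 so no torsion. So H_1 ≅ Z.
rank ∂_2 = 5, rank ∂_3 = 0 ⇒ b_2 = 5 − 5 − 0 = 0. So H_2 ≅ 0.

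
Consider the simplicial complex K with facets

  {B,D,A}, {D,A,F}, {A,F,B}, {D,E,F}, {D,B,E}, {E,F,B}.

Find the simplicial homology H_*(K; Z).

We work with the vertex ordering A < B < D < E < F. The simplices of K, each written with vertices in increasing order, are:

  0-simplices (5): A, B, D, E, F
  1-simplices (9): AB, AD, AF, BD, BE, BF, DE, DF, EF
  2-simplices (6): ABD, ABF, ADF, BDE, BEF, DEF

so the chain groups are C_0 ≅ Z^5, C_1 ≅ Z^9, C_2 ≅ Z^6.

∂_1: C_1 → C_0 is given by ∂[p,q] = [q] − [p]. For instance
  ∂AB = B − A.
This gives a 5×9 integer matrix of rank 4; reducing to Smith normal form yields diagonal entries (1,1,1,1).

∂_2: C_2 → C_1 acts by ∂[p,q,r] = [q,r] − [p,r] + [p,q]. For instance
  ∂BEF = EF − BF + BE,
  ∂ABD = BD − AD + AB.
This gives a 9×6 integer matrix of rank 5; reducing to Smith normal form yields diagonal entries (1,1,1,1,1).

Computing H_k = (kernel of ∂_k) / (image of ∂_{k+1}):

  H_0: rank C_0 − rank ∂_1 = 5 − 4 = 1, and the invariant factors of ∂_1 are all 1, so H_0 = Z.
  H_1: rank ker ∂_1 − rank ∂_2 = (9 − 4) − 5 = 0, and the invariant factors of ∂_2 are all 1, so H_1 = 0.
  H_2: rank ker ∂_2 − rank ∂_3 = (6 − 5) − 0 = 1, and there is no ∂_3, so H_2 = Z.

H_0 = Z,  H_1 = 0,  H_2 = Z.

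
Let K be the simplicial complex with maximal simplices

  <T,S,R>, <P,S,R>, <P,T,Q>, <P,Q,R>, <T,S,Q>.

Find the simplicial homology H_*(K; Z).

Order the vertices as P < Q < R < S < T. Listing each simplex with vertices in this order, K has dimension 2 with simplices:

  0-simplices (5): P, Q, R, S, T
  1-simplices (10): PQ, PR, PS, PT, QR, QS, QT, RS, RT, ST
  2-simplices (5): PQR, PQT, PRS, QST, RST

giving chain groups C_0 ≅ Z^5, C_1 ≅ Z^10, C_2 ≅ Z^5.

Boundary ∂_1: C_1 → C_0 is given by ∂[p,q] = [q] − [p]. For instance
  ∂PR = R − P.
This gives a 5×10 integer matrix of rank 4; reducing to Smith normal form yields diagonal entries (1,1,1,1).

The boundary map ∂_2: C_2 → C_1 maps a triangle to the signed sum of its edges. For instance
  ∂PRS = RS − PS + PR,
  ∂PQT = QT − PT + PQ.
This gives a 10×5 integer matrix of rank 5; reducing to Smith normal form yields diagonal entries (1,1,1,1,1).

From H_k ≅ ker(∂_k) / im(∂_{k+1}) we obtain:

  H_0: rank C_0 − rank ∂_1 = 5 − 4 = 1, and the invariant factors of ∂_1 are all 1, so H_0 = Z.
  H_1: rank ker ∂_1 − rank ∂_2 = (10 − 4) − 5 = 1, and the invariant factors of ∂_2 are all 1, so H_1 = Z.
  H_2: rank ker ∂_2 − rank ∂_3 = (5 − 5) − 0 = 0, and there is no ∂_3, so H_2 = 0.

H_0 = Z,  H_1 = Z,  H_2 = 0.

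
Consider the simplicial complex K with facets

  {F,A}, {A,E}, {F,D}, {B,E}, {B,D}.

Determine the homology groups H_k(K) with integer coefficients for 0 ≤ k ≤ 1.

Fix the vertex order A < B < D < E < F and write every simplex with vertices in increasing order. Then dim K = 1 and the simplices of K are:

  0-simplices (5): A, B, D, E, F
  1-simplices (5): AE, AF, BD, BE, DF

Hence C_0 ≅ Z^5, C_1 ≅ Z^5.

∂_1: C_1 → C_0 maps an edge to its endpoints' difference, ∂[p,q] = q − p.
The 5×5 boundary matrix has rank 4 and Smith normal form diag(1,1,1,1).

Computing H_k = (kernel of ∂_k) / (image of ∂_{k+1}):

  H_0: rank C_0 − rank ∂_1 = 5 − 4 = 1, and the invariant factors of ∂_1 are all 1, so H_0 = Z.
  H_1: rank ker ∂_1 − rank ∂_2 = (5 − 4) − 0 = 1, and there is no ∂_2, so H_1 = Z.

As a check, the Euler characteristic is 5 − 5 = 0, which agrees with 1 − 1 = 0.
(K is a triangulation of the circle S^1.)

H_0 = Z,  H_1 = Z.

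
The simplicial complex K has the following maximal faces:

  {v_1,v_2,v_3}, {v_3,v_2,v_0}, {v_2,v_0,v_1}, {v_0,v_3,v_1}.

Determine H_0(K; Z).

H_0 ≅ Z.

K has 4 vertices, 6 edges, 4 triangles.
rank ∂_0 = 0, rank ∂_1 = 3 ⇒ b_0 = 4 − 0 − 3 = 1; all invariant factors of ∂_1 are 1 so no torsion. So H_0 ≅ Z.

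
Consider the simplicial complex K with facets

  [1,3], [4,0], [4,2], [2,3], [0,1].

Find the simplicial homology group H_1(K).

H_1 = Z.

Fix the vertex order 0 < 1 < 2 < 3 < 4 and write every simplex with vertices in increasing order. Then dim K = 1 and the simplices of K are:

  0-simplices (5): [0], [1], [2], [3], [4]
  1-simplices (5): [0,1], [0,4], [1,3], [2,3], [2,4]

giving chain groups C_0 ≅ Z^5, C_1 ≅ Z^5.

Boundary ∂_1: C_1 → C_0 maps an edge to its endpoints' difference, ∂[p,q] = q − p. For instance
  ∂[2,3] = [3] − [2].
The resulting 5×5 matrix has rank 4, and its Smith normal form has invariant factors (1,1,1,1).

Reading off H_k = ker ∂_k / im ∂_{k+1}:

  H_1: rank ker ∂_1 − rank ∂_2 = (5 − 4) − 0 = 1, and there is no ∂_2, so H_1 ≅ Z.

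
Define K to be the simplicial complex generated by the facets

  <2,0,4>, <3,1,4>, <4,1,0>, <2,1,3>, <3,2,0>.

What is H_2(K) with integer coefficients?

H_2 = 0.

Fix the vertex order 0 < 1 < 2 < 3 < 4 and write every simplex with vertices in increasing order. Then dim K = 2 and the simplices of K are:

  0-simplices (5): [0], [1], [2], [3], [4]
  1-simplices (10): [0,1], [0,2], [0,3], [0,4], [1,2], [1,3], [1,4], [2,3], [2,4], [3,4]
  2-simplices (5): [0,1,4], [0,2,3], [0,2,4], [1,2,3], [1,3,4]

giving chain groups C_0 ≅ Z^5, C_1 ≅ Z^10, C_2 ≅ Z^5.

∂_1: C_1 → C_0 maps an edge to its endpoints' difference, ∂[p,q] = q − p.
This gives a 5×10 integer matrix of rank 4; reducing to Smith normal form yields diagonal entries (1,1,1,1).

Boundary ∂_2: C_2 → C_1 sends each 2-simplex [p,q,r] to [q,r] − [p,r] + [p,q]. For instance
  ∂[1,2,3] = [2,3] − [1,3] + [1,2],
  ∂[0,2,3] = [2,3] − [0,3] + [0,2].
This gives a 10×5 integer matrix of rank 5; reducing to Smith normal form yields diagonal entries (1,1,1,1,1).

Reading off H_k = ker ∂_k / im ∂_{k+1}:

  H_2: rank ker ∂_2 − rank ∂_3 = (5 − 5) − 0 = 0, and there is no ∂_3, so H_2 ≅ 0.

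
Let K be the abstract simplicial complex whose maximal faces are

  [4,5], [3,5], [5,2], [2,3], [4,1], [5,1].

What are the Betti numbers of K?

Order the vertices as 1 < 2 < 3 < 4 < 5. Listing each simplex with vertices in this order, K has dimension 1 with simplices:

  0-simplices (5): [1], [2], [3], [4], [5]
  1-simplices (6): [1,4], [1,5], [2,3], [2,5], [3,5], [4,5]

giving chain groups C_0 ≅ Z^5, C_1 ≅ Z^6.

The boundary map ∂_1: C_1 → C_0 maps an edge to its endpoints' difference, ∂[p,q] = q − p.
The resulting 5×6 matrix has rank 4, and its Smith normal form has invariant factors (1,1,1,1).

Reading off H_k = ker ∂_k / im ∂_{k+1}:

  H_0: rank C_0 − rank ∂_1 = 5 − 4 = 1, and the invariant factors of ∂_1 are all 1, so H_0 ≅ Z.
  H_1: rank ker ∂_1 − rank ∂_2 = (6 − 4) − 0 = 2, and there is no ∂_2, so H_1 ≅ Z^2.

As a check, the Euler characteristic is 5 − 6 = -1, which agrees with 1 − 2 = -1.

Hence the Betti numbers are b_0 = 1, b_1 = 2.

b_0 = 1, b_1 = 2.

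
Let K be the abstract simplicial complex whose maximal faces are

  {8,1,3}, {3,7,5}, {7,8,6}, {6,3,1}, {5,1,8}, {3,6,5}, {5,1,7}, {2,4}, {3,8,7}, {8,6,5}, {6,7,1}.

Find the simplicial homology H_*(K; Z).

H_0 ≅ Z^2,  H_1 ≅ Z_2,  H_2 = 0.

Fix the vertex order 1 < 2 < 3 < 4 < 5 < 6 < 7 < 8 and write every simplex with vertices in increasing order. Then dim K = 2 and the simplices of K are:

  0-simplices (8): [1], [2], [3], [4], [5], [6], [7], [8]
  1-simplices (16): [1,3], [1,5], [1,6], [1,7], [1,8], [2,4], [3,5], [3,6], [3,7], [3,8], [5,6], [5,7], [5,8], [6,7], [6,8], [7,8]
  2-simplices (10): [1,3,6], [1,3,8], [1,5,7], [1,5,8], [1,6,7], [3,5,6], [3,5,7], [3,7,8], [5,6,8], [6,7,8]

Hence C_0 ≅ Z^8, C_1 ≅ Z^16, C_2 ≅ Z^10.

∂_1: C_1 → C_0 maps an edge to its endpoints' difference, ∂[p,q] = q − p.
As a 8×16 matrix over Z this has rank 6, with invariant factors (1,1,1,1,1,1).

Boundary ∂_2: C_2 → C_1 maps a triangle to the signed sum of its edges. For instance
  ∂[1,5,7] = [5,7] − [1,7] + [1,5],
  ∂[3,5,7] = [5,7] − [3,7] + [3,5].
As a 16×10 matrix over Z this has rank 10, with invariant factors (1,1,1,1,1,1,1,1,1,2).

From H_k ≅ ker(∂_k) / im(∂_{k+1}) we obtain:

  H_0: rank C_0 − rank ∂_1 = 8 − 6 = 2, and the invariant factors of ∂_1 are all 1, so H_0 ≅ Z^2.
  H_1: rank ker ∂_1 − rank ∂_2 = (16 − 6) − 10 = 0, and ∂_2 has invariant factor 2 > 1, so H_1 ≅ Z_2.
  H_2: rank ker ∂_2 − rank ∂_3 = (10 − 10) − 0 = 0, and there is no ∂_3, so H_2 ≅ 0.

As a check, the Euler characteristic is 8 − 16 + 10 = 2, which agrees with 2 − 0 + 0 = 2.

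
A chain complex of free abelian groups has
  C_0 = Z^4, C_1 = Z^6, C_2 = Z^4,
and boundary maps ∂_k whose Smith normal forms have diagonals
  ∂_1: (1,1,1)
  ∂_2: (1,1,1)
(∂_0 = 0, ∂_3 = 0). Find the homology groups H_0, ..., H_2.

H_0: b_0 = 4 − 0 − 3 = 1; torsion from ∂_1 factors > 1: none. So H_0 ≅ Z.
H_1: b_1 = 6 − 3 − 3 = 0; torsion from ∂_2 factors > 1: none. So H_1 ≅ 0.
H_2: b_2 = 4 − 3 − 0 = 1; torsion from ∂_3 factors > 1: none. So H_2 ≅ Z.

H_0 ≅ Z,  H_1 = 0,  H_2 ≅ Z.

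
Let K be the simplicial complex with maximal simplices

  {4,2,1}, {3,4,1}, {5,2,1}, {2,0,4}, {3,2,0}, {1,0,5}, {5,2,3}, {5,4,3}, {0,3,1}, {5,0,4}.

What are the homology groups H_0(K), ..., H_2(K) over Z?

We work with the vertex ordering 0 < 1 < 2 < 3 < 4 < 5. The simplices of K, each written with vertices in increasing order, are:

  0-simplices (6): [0], [1], [2], [3], [4], [5]
  1-simplices (15): [0,1], [0,2], [0,3], [0,4], [0,5], [1,2], [1,3], [1,4], [1,5], [2,3], [2,4], [2,5], [3,4], [3,5], [4,5]
  2-simplices (10): [0,1,3], [0,1,5], [0,2,3], [0,2,4], [0,4,5], [1,2,4], [1,2,5], [1,3,4], [2,3,5], [3,4,5]

Hence C_0 ≅ Z^6, C_1 ≅ Z^15, C_2 ≅ Z^10.

The boundary map ∂_1: C_1 → C_0 sends each edge [p,q] (with p < q) to q − p. For instance
  ∂[0,4] = [4] − [0].
The resulting 6×15 matrix has rank 5, and its Smith normal form has invariant factors (1,1,1,1,1).

The boundary map ∂_2: C_2 → C_1 maps a triangle to the signed sum of its edges. For instance
  ∂[1,3,4] = [3,4] − [1,4] + [1,3],
  ∂[1,2,4] = [2,4] − [1,4] + [1,2].
This gives a 15×10 integer matrix of rank 10; reducing to Smith normal form yields diagonal entries (1,1,1,1,1,1,1,1,1,2).

Now H_k = ker ∂_k / im ∂_{k+1}, so:

  H_0: rank C_0 − rank ∂_1 = 6 − 5 = 1, and the invariant factors of ∂_1 are all 1, so H_0 ≅ Z.
  H_1: rank ker ∂_1 − rank ∂_2 = (15 − 5) − 10 = 0, and ∂_2 has invariant factor 2 > 1, so H_1 ≅ Z_2.
  H_2: rank ker ∂_2 − rank ∂_3 = (10 − 10) − 0 = 0, and there is no ∂_3, so H_2 ≅ 0.

As a check, the Euler characteristic is 6 − 15 + 10 = 1, which agrees with 1 − 0 + 0 = 1.

H_0 ≅ Z,  H_1 ≅ Z_2,  H_2 = 0.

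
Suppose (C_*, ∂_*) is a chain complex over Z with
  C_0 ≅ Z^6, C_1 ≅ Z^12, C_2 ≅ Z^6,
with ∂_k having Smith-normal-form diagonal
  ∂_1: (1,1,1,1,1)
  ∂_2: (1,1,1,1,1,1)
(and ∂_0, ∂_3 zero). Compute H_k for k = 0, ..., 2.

H_0 = Z,  H_1 = Z,  H_2 = 0.

H_0: b_0 = 6 − 0 − 5 = 1; torsion from ∂_1 factors > 1: none. So H_0 = Z.
H_1: b_1 = 12 − 5 − 6 = 1; torsion from ∂_2 factors > 1: none. So H_1 = Z.
H_2: b_2 = 6 − 6 − 0 = 0; torsion from ∂_3 factors > 1: none. So H_2 = 0.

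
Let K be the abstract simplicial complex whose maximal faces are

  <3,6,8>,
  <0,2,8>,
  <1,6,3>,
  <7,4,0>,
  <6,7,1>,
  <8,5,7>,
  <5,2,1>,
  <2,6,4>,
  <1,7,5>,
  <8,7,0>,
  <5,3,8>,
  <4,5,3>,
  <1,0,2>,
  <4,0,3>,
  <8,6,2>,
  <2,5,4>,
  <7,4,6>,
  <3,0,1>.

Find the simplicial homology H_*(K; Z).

H_0 ≅ Z,  H_1 ≅ Z^2,  H_2 ≅ Z.

Fix the vertex order 0 < 1 < 2 < 3 < 4 < 5 < 6 < 7 < 8 and write every simplex with vertices in increasing order. Then dim K = 2 and the simplices of K are:

  0-simplices (9): [0], [1], [2], [3], [4], [5], [6], [7], [8]
  1-simplices (27): (27 of them)
  2-simplices (18): [0,1,2], [0,1,3], [0,2,8], [0,3,4], [0,4,7], [0,7,8], [1,2,5], [1,3,6], [1,5,7], [1,6,7], [2,4,5], [2,4,6], [2,6,8], [3,4,5], [3,5,8], [3,6,8], [4,6,7], [5,7,8]

Hence C_0 ≅ Z^9, C_1 ≅ Z^27, C_2 ≅ Z^18.

∂_1: C_1 → C_0 maps an edge to its endpoints' difference, ∂[p,q] = q − p. For instance
  ∂[1,5] = [5] − [1].
The 9×27 boundary matrix has rank 8 and Smith normal form diag(1,1,1,1,1,1,1,1).

Boundary ∂_2: C_2 → C_1 sends each 2-simplex [p,q,r] to [q,r] − [p,r] + [p,q]. For instance
  ∂[0,1,3] = [1,3] − [0,3] + [0,1],
  ∂[3,6,8] = [6,8] − [3,8] + [3,6].
The resulting 27×18 matrix has rank 17, and its Smith normal form has invariant factors (1,1,1,1,1,1,1,1,1,1,1,1,1,1,1,1,1).

Now H_k = ker ∂_k / im ∂_{k+1}, so:

  H_0: rank C_0 − rank ∂_1 = 9 − 8 = 1, and the invariant factors of ∂_1 are all 1, so H_0 = Z.
  H_1: rank ker ∂_1 − rank ∂_2 = (27 − 8) − 17 = 2, and the invariant factors of ∂_2 are all 1, so H_1 = Z^2.
  H_2: rank ker ∂_2 − rank ∂_3 = (18 − 17) − 0 = 1, and there is no ∂_3, so H_2 = Z.

(K is a triangulation of the torus T^2.)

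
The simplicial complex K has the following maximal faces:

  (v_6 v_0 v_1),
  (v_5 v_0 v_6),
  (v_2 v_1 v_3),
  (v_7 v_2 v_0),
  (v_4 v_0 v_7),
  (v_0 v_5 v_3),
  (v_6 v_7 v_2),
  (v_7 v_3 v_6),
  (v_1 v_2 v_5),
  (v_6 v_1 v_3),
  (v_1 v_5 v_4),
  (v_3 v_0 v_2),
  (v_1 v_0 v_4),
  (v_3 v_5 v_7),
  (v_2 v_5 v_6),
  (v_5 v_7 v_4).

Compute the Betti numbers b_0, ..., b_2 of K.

Fix the vertex order v_0 < v_1 < v_2 < v_3 < v_4 < v_5 < v_6 < v_7 and write every simplex with vertices in increasing order. Then dim K = 2 and the simplices of K are:

  0-simplices (8): [v_0], [v_1], [v_2], [v_3], [v_4], [v_5], [v_6], [v_7]
  1-simplices (24): (24 of them)
  2-simplices (16): (16 of them)

so the chain groups are C_0 ≅ Z^8, C_1 ≅ Z^24, C_2 ≅ Z^16.

The boundary map ∂_1: C_1 → C_0 sends each edge [p,q] (with p < q) to q − p.
As a 8×24 matrix over Z this has rank 7, with invariant factors (1,1,1,1,1,1,1).

∂_2: C_2 → C_1 maps a triangle to the signed sum of its edges. For instance
  ∂[v_1,v_4,v_5] = [v_4,v_5] − [v_1,v_5] + [v_1,v_4],
  ∂[v_1,v_2,v_3] = [v_2,v_3] − [v_1,v_3] + [v_1,v_2].
The resulting 24×16 matrix has rank 15, and its Smith normal form has invariant factors (1,1,1,1,1,1,1,1,1,1,1,1,1,1,1).

Reading off H_k = ker ∂_k / im ∂_{k+1}:

  H_0: rank C_0 − rank ∂_1 = 8 − 7 = 1, and the invariant factors of ∂_1 are all 1, so H_0 = Z.
  H_1: rank ker ∂_1 − rank ∂_2 = (24 − 7) − 15 = 2, and the invariant factors of ∂_2 are all 1, so H_1 = Z^2.
  H_2: rank ker ∂_2 − rank ∂_3 = (16 − 15) − 0 = 1, and there is no ∂_3, so H_2 = Z.

(K is a triangulation of the torus T^2.)

Hence the Betti numbers are b_0 = 1, b_1 = 2, b_2 = 1.

b_0 = 1, b_1 = 2, b_2 = 1.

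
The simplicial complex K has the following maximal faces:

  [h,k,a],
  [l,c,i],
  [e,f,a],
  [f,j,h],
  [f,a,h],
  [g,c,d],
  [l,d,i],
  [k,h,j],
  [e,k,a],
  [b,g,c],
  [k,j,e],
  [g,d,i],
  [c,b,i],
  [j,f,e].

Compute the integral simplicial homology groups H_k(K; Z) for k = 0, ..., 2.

H_0 ≅ Z^2,  H_1 ≅ Z,  H_2 ≅ Z.

We work with the vertex ordering a < b < c < d < e < f < g < h < i < j < k < l. The simplices of K, each written with vertices in increasing order, are:

  0-simplices (12): a, b, c, d, e, f, g, h, i, j, k, l
  1-simplices (24): ae, af, ah, ak, bc, bg, bi, cd, cg, ci, cl, dg, di, dl, ef, ej, ek, fh, fj, gi, hj, hk, il, jk
  2-simplices (14): aef, aek, afh, ahk, bcg, bci, cdg, cil, dgi, dil, efj, ejk, fhj, hjk

giving chain groups C_0 ≅ Z^12, C_1 ≅ Z^24, C_2 ≅ Z^14.

∂_1: C_1 → C_0 sends each edge [p,q] (with p < q) to q − p. For instance
  ∂ae = e − a.
The 12×24 boundary matrix has rank 10 and Smith normal form diag(1,1,1,1,1,1,1,1,1,1).

∂_2: C_2 → C_1 sends each 2-simplex [p,q,r] to [q,r] − [p,r] + [p,q]. For instance
  ∂hjk = jk − hk + hj,
  ∂bci = ci − bi + bc.
The resulting 24×14 matrix has rank 13, and its Smith normal form has invariant factors (1,1,1,1,1,1,1,1,1,1,1,1,1).

Reading off H_k = ker ∂_k / im ∂_{k+1}:

  H_0: rank C_0 − rank ∂_1 = 12 − 10 = 2, and the invariant factors of ∂_1 are all 1, so H_0 ≅ Z^2.
  H_1: rank ker ∂_1 − rank ∂_2 = (24 − 10) − 13 = 1, and the invariant factors of ∂_2 are all 1, so H_1 ≅ Z.
  H_2: rank ker ∂_2 − rank ∂_3 = (14 − 13) − 0 = 1, and there is no ∂_3, so H_2 ≅ Z.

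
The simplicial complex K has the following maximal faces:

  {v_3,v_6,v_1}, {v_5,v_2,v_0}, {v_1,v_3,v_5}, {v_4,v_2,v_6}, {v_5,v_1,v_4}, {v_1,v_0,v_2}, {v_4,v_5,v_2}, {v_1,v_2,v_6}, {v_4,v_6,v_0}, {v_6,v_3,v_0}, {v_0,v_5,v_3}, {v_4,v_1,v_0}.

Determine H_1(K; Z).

We work with the vertex ordering v_0 < v_1 < v_2 < v_3 < v_4 < v_5 < v_6. The simplices of K, each written with vertices in increasing order, are:

  0-simplices (7): [v_0], [v_1], [v_2], [v_3], [v_4], [v_5], [v_6]
  1-simplices (18): (18 of them)
  2-simplices (12): (12 of them)

Hence C_0 ≅ Z^7, C_1 ≅ Z^18, C_2 ≅ Z^12.

The boundary map ∂_1: C_1 → C_0 is given by ∂[p,q] = [q] − [p].
This gives a 7×18 integer matrix of rank 6; reducing to Smith normal form yields diagonal entries (1,1,1,1,1,1).

Boundary ∂_2: C_2 → C_1 acts by ∂[p,q,r] = [q,r] − [p,r] + [p,q]. For instance
  ∂[v_2,v_4,v_6] = [v_4,v_6] − [v_2,v_6] + [v_2,v_4],
  ∂[v_1,v_3,v_6] = [v_3,v_6] − [v_1,v_6] + [v_1,v_3].
This gives a 18×12 integer matrix of rank 12; reducing to Smith normal form yields diagonal entries (1,1,1,1,1,1,1,1,1,1,1,2).

From H_k ≅ ker(∂_k) / im(∂_{k+1}) we obtain:

  H_1: rank ker ∂_1 − rank ∂_2 = (18 − 6) − 12 = 0, and ∂_2 has invariant factor 2 > 1, so H_1 ≅ Z/2Z.

(K is a triangulation of the real projective plane RP^2.)

H_1 = Z/2Z.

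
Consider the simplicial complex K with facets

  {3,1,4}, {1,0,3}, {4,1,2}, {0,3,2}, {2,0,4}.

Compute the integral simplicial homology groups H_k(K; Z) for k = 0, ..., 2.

Take the total order 0 < 1 < 2 < 3 < 4 on the vertex set. Then K (dimension 2) consists of the simplices:

  0-simplices (5): [0], [1], [2], [3], [4]
  1-simplices (10): [0,1], [0,2], [0,3], [0,4], [1,2], [1,3], [1,4], [2,3], [2,4], [3,4]
  2-simplices (5): [0,1,3], [0,2,3], [0,2,4], [1,2,4], [1,3,4]

so the chain groups are C_0 ≅ Z^5, C_1 ≅ Z^10, C_2 ≅ Z^5.

The boundary map ∂_1: C_1 → C_0 maps an edge to its endpoints' difference, ∂[p,q] = q − p.
The resulting 5×10 matrix has rank 4, and its Smith normal form has invariant factors (1,1,1,1).

Boundary ∂_2: C_2 → C_1 maps a triangle to the signed sum of its edges. For instance
  ∂[0,2,4] = [2,4] − [0,4] + [0,2],
  ∂[0,1,3] = [1,3] − [0,3] + [0,1].
This gives a 10×5 integer matrix of rank 5; reducing to Smith normal form yields diagonal entries (1,1,1,1,1).

Computing H_k = (kernel of ∂_k) / (image of ∂_{k+1}):

  H_0: rank C_0 − rank ∂_1 = 5 − 4 = 1, and the invariant factors of ∂_1 are all 1, so H_0 = Z.
  H_1: rank ker ∂_1 − rank ∂_2 = (10 − 4) − 5 = 1, and the invariant factors of ∂_2 are all 1, so H_1 = Z.
  H_2: rank ker ∂_2 − rank ∂_3 = (5 − 5) − 0 = 0, and there is no ∂_3, so H_2 = 0.

H_0 = Z,  H_1 = Z,  H_2 = 0.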